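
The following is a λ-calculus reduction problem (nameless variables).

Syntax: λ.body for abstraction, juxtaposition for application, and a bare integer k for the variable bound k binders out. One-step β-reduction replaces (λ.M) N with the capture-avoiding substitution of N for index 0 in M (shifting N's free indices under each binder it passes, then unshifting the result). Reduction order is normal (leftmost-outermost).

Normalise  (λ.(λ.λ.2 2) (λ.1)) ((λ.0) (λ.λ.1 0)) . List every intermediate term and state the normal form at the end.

Answer: normal form = λ.λ.λ.1 0  (in 6 steps)

Reduction:
  start: (λ.(λ.λ.2 2) (λ.1)) ((λ.0) (λ.λ.1 0))
  step 1: (λ.λ.(λ.0) (λ.λ.1 0) ((λ.0) (λ.λ.1 0))) (λ.(λ.0) (λ.λ.1 0))
  step 2: λ.(λ.0) (λ.λ.1 0) ((λ.0) (λ.λ.1 0))
  step 3: λ.(λ.λ.1 0) ((λ.0) (λ.λ.1 0))
  step 4: λ.λ.(λ.0) (λ.λ.1 0) 0
  step 5: λ.λ.(λ.λ.1 0) 0
  step 6: λ.λ.λ.1 0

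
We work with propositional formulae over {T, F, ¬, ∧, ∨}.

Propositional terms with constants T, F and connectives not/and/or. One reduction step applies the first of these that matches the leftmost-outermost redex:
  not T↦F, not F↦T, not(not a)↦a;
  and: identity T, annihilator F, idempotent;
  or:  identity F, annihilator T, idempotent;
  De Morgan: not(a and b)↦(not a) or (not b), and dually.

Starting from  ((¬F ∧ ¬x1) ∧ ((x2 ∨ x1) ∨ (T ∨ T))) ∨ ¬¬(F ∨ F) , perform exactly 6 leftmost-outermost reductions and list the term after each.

  start: ((¬F ∧ ¬x1) ∧ ((x2 ∨ x1) ∨ (T ∨ T))) ∨ ¬¬(F ∨ F)
  [1] ((T ∧ ¬x1) ∧ ((x2 ∨ x1) ∨ (T ∨ T))) ∨ ¬¬(F ∨ F)
  [2] (¬x1 ∧ ((x2 ∨ x1) ∨ (T ∨ T))) ∨ ¬¬(F ∨ F)
  [3] (¬x1 ∧ ((x2 ∨ x1) ∨ T)) ∨ ¬¬(F ∨ F)
  [4] (¬x1 ∧ T) ∨ ¬¬(F ∨ F)
  [5] ¬x1 ∨ ¬¬(F ∨ F)
  [6] ¬x1 ∨ (F ∨ F)

Answer: after 6 steps: ¬x1 ∨ (F ∨ F)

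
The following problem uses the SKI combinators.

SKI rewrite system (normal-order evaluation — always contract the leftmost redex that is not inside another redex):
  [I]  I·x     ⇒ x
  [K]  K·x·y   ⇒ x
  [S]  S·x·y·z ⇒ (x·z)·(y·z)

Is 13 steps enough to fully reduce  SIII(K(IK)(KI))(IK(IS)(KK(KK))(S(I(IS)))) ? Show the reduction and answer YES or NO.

Answer: YES — reaches normal form K(S(SS)) in 12 ≤ 13 steps

Derivation:
  start: SIII(K(IK)(KI))(IK(IS)(KK(KK))(S(I(IS))))
  [1] II(II)(K(IK)(KI))(IK(IS)(KK(KK))(S(I(IS))))
  [2] I(II)(K(IK)(KI))(IK(IS)(KK(KK))(S(I(IS))))
  [3] II(K(IK)(KI))(IK(IS)(KK(KK))(S(I(IS))))
  [4] I(K(IK)(KI))(IK(IS)(KK(KK))(S(I(IS))))
  [5] K(IK)(KI)(IK(IS)(KK(KK))(S(I(IS))))
  [6] IK(IK(IS)(KK(KK))(S(I(IS))))
  [7] K(IK(IS)(KK(KK))(S(I(IS))))
  [8] K(K(IS)(KK(KK))(S(I(IS))))
  [9] K(IS(S(I(IS))))
  [10] K(S(S(I(IS))))
  [11] K(S(S(IS)))
  [12] K(S(SS))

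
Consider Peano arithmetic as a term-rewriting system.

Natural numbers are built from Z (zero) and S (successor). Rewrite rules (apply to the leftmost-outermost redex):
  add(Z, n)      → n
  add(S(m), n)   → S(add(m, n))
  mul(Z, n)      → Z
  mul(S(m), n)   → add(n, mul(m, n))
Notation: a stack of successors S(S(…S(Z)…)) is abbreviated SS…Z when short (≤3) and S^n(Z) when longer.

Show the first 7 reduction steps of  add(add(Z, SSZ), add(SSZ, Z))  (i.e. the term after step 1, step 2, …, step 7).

Answer: after 7 steps: S^4(Z)

Derivation:
  start: add(add(Z, SSZ), add(SSZ, Z))
  [1] add(SSZ, add(SSZ, Z))
  [2] S(add(SZ, add(SSZ, Z)))
  [3] S(S(add(Z, add(SSZ, Z))))
  [4] S(S(add(SSZ, Z)))
  [5] S(S(S(add(SZ, Z))))
  [6] S(S(S(S(add(Z, Z)))))
  [7] S^4(Z)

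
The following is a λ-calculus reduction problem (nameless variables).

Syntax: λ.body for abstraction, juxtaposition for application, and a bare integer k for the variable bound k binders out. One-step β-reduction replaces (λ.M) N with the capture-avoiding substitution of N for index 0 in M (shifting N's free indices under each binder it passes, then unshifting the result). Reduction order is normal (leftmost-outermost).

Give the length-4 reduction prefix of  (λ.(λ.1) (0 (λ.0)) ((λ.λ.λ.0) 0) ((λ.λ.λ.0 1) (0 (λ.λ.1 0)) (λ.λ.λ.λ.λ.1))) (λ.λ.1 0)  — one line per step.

Answer: after 4 steps: (λ.λ.λ.0) (λ.λ.1 0) ((λ.λ.λ.0 1) ((λ.λ.1 0) (λ.λ.1 0)) (λ.λ.λ.λ.λ.1))

Reduction:
  start: (λ.(λ.1) (0 (λ.0)) ((λ.λ.λ.0) 0) ((λ.λ.λ.0 1) (0 (λ.λ.1 0)) (λ.λ.λ.λ.λ.1))) (λ.λ.1 0)
  →1  (λ.λ.λ.1 0) ((λ.λ.1 0) (λ.0)) ((λ.λ.λ.0) (λ.λ.1 0)) ((λ.λ.λ.0 1) ((λ.λ.1 0) (λ.λ.1 0)) (λ.λ.λ.λ.λ.1))
  →2  (λ.λ.1 0) ((λ.λ.λ.0) (λ.λ.1 0)) ((λ.λ.λ.0 1) ((λ.λ.1 0) (λ.λ.1 0)) (λ.λ.λ.λ.λ.1))
  →3  (λ.(λ.λ.λ.0) (λ.λ.1 0) 0) ((λ.λ.λ.0 1) ((λ.λ.1 0) (λ.λ.1 0)) (λ.λ.λ.λ.λ.1))
  →4  (λ.λ.λ.0) (λ.λ.1 0) ((λ.λ.λ.0 1) ((λ.λ.1 0) (λ.λ.1 0)) (λ.λ.λ.λ.λ.1))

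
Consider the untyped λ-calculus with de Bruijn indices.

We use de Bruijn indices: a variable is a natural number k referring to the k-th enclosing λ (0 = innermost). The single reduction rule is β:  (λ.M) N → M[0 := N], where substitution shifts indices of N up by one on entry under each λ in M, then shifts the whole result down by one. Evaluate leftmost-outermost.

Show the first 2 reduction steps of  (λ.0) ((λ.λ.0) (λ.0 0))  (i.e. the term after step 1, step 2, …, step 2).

Answer: after 2 steps: λ.0

Derivation:
  start: (λ.0) ((λ.λ.0) (λ.0 0))
  →1  (λ.λ.0) (λ.0 0)
  →2  λ.0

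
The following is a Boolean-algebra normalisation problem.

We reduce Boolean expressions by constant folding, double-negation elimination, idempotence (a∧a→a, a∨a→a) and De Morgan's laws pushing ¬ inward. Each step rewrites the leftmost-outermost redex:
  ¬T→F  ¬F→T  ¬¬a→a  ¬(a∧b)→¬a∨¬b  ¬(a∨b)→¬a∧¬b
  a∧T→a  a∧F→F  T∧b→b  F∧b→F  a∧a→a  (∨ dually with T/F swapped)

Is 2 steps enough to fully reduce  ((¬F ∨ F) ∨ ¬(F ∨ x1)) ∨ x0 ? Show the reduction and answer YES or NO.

  start: ((¬F ∨ F) ∨ ¬(F ∨ x1)) ∨ x0
  step 1: (¬F ∨ ¬(F ∨ x1)) ∨ x0
  step 2: (T ∨ ¬(F ∨ x1)) ∨ x0

Answer: NO — after 2 steps the term is (T ∨ ¬(F ∨ x1)) ∨ x0, not yet normal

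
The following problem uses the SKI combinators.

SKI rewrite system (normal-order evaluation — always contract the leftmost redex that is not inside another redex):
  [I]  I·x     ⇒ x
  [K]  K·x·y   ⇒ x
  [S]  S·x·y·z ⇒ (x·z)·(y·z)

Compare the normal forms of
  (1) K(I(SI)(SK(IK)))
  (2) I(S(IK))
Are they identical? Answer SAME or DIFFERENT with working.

Answer: DIFFERENT — A ⇓ K(SI(SKK)), B ⇓ SK

Working:
Term A:
  start: K(I(SI)(SK(IK)))
  →1  K(SI(SK(IK)))
  →2  K(SI(SKK))

Term B:
  start: I(S(IK))
  →1  S(IK)
  →2  SK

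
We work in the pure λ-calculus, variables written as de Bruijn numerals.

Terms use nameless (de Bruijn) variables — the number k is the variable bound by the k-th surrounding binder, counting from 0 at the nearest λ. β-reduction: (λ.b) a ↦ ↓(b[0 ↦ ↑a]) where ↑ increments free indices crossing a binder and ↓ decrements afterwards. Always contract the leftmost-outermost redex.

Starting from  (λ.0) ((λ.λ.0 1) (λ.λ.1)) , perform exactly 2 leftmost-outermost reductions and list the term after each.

Answer: after 2 steps: λ.0 (λ.λ.1)

Reduction:
  start: (λ.0) ((λ.λ.0 1) (λ.λ.1))
  →1  (λ.λ.0 1) (λ.λ.1)
  →2  λ.0 (λ.λ.1)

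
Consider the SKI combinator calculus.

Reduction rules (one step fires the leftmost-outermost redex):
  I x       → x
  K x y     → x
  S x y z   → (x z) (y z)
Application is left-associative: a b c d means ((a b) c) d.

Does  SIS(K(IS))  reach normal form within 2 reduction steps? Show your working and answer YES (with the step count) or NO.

Answer: NO — after 2 steps the term is K(IS)(S(K(IS))), not yet normal

Working:
  start: SIS(K(IS))
  →1  I(K(IS))(S(K(IS)))
  →2  K(IS)(S(K(IS)))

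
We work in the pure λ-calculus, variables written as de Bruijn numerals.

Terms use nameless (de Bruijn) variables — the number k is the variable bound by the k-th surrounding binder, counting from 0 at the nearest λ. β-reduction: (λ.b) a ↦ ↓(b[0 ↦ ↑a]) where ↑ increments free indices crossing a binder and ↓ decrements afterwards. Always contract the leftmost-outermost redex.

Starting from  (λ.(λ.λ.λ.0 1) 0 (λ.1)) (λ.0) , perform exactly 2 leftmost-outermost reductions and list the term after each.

Answer: after 2 steps: (λ.λ.0 1) (λ.λ.0)

Derivation:
  start: (λ.(λ.λ.λ.0 1) 0 (λ.1)) (λ.0)
  →1  (λ.λ.λ.0 1) (λ.0) (λ.λ.0)
  →2  (λ.λ.0 1) (λ.λ.0)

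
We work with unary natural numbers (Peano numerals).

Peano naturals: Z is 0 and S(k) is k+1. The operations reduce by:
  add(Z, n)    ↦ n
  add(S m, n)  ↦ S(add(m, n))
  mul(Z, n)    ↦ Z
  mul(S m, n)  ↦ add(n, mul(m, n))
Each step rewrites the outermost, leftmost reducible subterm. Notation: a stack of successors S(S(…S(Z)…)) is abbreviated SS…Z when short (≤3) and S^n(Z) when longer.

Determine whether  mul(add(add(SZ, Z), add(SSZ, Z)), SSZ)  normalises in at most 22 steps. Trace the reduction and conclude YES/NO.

Answer: YES — reaches normal form S^6(Z) in 20 ≤ 22 steps

Working:
  start: mul(add(add(SZ, Z), add(SSZ, Z)), SSZ)
  →1  mul(add(S(add(Z, Z)), add(SSZ, Z)), SSZ)
  →2  mul(S(add(add(Z, Z), add(SSZ, Z))), SSZ)
  →3  add(SSZ, mul(add(add(Z, Z), add(SSZ, Z)), SSZ))
  →4  S(add(SZ, mul(add(add(Z, Z), add(SSZ, Z)), SSZ)))
  →5  S(S(add(Z, mul(add(add(Z, Z), add(SSZ, Z)), SSZ))))
  →6  S(S(mul(add(add(Z, Z), add(SSZ, Z)), SSZ)))
  →7  S(S(mul(add(Z, add(SSZ, Z)), SSZ)))
  →8  S(S(mul(add(SSZ, Z), SSZ)))
  →9  S(S(mul(S(add(SZ, Z)), SSZ)))
  →10  S(S(add(SSZ, mul(add(SZ, Z), SSZ))))
  →11  S(S(S(add(SZ, mul(add(SZ, Z), SSZ)))))
  →12  S(S(S(S(add(Z, mul(add(SZ, Z), SSZ))))))
  →13  S(S(S(S(mul(add(SZ, Z), SSZ)))))
  →14  S(S(S(S(mul(S(add(Z, Z)), SSZ)))))
  →15  S(S(S(S(add(SSZ, mul(add(Z, Z), SSZ))))))
  →16  S(S(S(S(S(add(SZ, mul(add(Z, Z), SSZ)))))))
  →17  S(S(S(S(S(S(add(Z, mul(add(Z, Z), SSZ))))))))
  →18  S(S(S(S(S(S(mul(add(Z, Z), SSZ)))))))
  →19  S(S(S(S(S(S(mul(Z, SSZ)))))))
  →20  S^6(Z)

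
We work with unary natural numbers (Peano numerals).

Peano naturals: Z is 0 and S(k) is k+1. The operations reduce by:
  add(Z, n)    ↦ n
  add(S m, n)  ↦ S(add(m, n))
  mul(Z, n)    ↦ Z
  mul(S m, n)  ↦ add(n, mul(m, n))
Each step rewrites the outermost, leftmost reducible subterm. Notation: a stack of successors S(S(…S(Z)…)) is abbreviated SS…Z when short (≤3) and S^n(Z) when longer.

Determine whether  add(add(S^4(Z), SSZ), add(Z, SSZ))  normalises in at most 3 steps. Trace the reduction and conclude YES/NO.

  start: add(add(S^4(Z), SSZ), add(Z, SSZ))
  step 1: add(S(add(SSSZ, SSZ)), add(Z, SSZ))
  step 2: S(add(add(SSSZ, SSZ), add(Z, SSZ)))
  step 3: S(add(S(add(SSZ, SSZ)), add(Z, SSZ)))

Answer: NO — after 3 steps the term is S(add(S(add(SSZ, SSZ)), add(Z, SSZ))), not yet normal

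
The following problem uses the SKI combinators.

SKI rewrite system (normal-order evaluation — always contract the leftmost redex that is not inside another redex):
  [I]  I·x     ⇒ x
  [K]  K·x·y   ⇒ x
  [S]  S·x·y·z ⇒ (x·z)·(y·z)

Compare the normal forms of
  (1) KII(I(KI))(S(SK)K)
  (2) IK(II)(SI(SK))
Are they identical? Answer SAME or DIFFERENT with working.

Term A:
  start: KII(I(KI))(S(SK)K)
  →1  I(I(KI))(S(SK)K)
  →2  I(KI)(S(SK)K)
  →3  KI(S(SK)K)
  →4  I

Term B:
  start: IK(II)(SI(SK))
  →1  K(II)(SI(SK))
  →2  II
  →3  I

Answer: SAME — A ⇓ I, B ⇓ I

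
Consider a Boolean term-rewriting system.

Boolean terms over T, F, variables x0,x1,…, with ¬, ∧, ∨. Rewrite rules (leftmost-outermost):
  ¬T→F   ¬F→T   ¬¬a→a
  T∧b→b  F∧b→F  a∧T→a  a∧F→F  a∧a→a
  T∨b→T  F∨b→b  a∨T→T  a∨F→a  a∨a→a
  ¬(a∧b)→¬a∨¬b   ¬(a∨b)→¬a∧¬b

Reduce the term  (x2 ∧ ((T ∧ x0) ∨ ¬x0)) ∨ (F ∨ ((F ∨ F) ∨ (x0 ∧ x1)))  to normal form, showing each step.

  start: (x2 ∧ ((T ∧ x0) ∨ ¬x0)) ∨ (F ∨ ((F ∨ F) ∨ (x0 ∧ x1)))
  [1] (x2 ∧ (x0 ∨ ¬x0)) ∨ (F ∨ ((F ∨ F) ∨ (x0 ∧ x1)))
  [2] (x2 ∧ (x0 ∨ ¬x0)) ∨ ((F ∨ F) ∨ (x0 ∧ x1))
  [3] (x2 ∧ (x0 ∨ ¬x0)) ∨ (F ∨ (x0 ∧ x1))
  [4] (x2 ∧ (x0 ∨ ¬x0)) ∨ (x0 ∧ x1)

Answer: normal form = (x2 ∧ (x0 ∨ ¬x0)) ∨ (x0 ∧ x1)  (in 4 steps)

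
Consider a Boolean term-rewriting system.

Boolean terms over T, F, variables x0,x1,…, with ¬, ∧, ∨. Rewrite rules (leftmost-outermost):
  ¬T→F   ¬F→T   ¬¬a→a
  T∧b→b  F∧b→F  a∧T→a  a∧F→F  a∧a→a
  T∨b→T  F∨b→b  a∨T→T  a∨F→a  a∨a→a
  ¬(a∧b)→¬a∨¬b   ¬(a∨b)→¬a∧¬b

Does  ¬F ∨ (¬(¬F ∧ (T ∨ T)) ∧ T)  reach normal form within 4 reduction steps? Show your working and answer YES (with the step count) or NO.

Answer: YES — reaches normal form T in 2 ≤ 4 steps

Working:
  start: ¬F ∨ (¬(¬F ∧ (T ∨ T)) ∧ T)
  [1] T ∨ (¬(¬F ∧ (T ∨ T)) ∧ T)
  [2] T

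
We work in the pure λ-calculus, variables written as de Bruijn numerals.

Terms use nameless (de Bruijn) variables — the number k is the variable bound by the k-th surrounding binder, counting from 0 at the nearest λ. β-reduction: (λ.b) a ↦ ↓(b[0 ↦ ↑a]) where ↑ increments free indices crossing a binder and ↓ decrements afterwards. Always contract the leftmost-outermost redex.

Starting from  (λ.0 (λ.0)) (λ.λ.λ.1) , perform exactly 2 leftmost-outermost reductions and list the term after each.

Answer: after 2 steps: λ.λ.1

Derivation:
  start: (λ.0 (λ.0)) (λ.λ.λ.1)
  →1  (λ.λ.λ.1) (λ.0)
  →2  λ.λ.1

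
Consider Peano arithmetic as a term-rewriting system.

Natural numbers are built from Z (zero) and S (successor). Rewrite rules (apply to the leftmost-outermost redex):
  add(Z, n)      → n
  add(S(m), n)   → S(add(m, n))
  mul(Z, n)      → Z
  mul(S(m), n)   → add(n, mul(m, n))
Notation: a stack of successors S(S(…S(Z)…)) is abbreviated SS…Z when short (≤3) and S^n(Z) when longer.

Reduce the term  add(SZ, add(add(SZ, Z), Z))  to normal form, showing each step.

Answer: normal form = SSZ  (in 6 steps)

Reduction:
  start: add(SZ, add(add(SZ, Z), Z))
  step 1: S(add(Z, add(add(SZ, Z), Z)))
  step 2: S(add(add(SZ, Z), Z))
  step 3: S(add(S(add(Z, Z)), Z))
  step 4: S(S(add(add(Z, Z), Z)))
  step 5: S(S(add(Z, Z)))
  step 6: SSZ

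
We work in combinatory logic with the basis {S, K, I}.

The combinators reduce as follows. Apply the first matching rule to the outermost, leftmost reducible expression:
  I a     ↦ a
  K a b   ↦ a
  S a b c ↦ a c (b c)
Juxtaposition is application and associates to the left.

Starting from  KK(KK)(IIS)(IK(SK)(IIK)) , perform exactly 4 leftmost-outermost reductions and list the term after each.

Answer: after 4 steps: S

Derivation:
  start: KK(KK)(IIS)(IK(SK)(IIK))
  →1  K(IIS)(IK(SK)(IIK))
  →2  IIS
  →3  IS
  →4  S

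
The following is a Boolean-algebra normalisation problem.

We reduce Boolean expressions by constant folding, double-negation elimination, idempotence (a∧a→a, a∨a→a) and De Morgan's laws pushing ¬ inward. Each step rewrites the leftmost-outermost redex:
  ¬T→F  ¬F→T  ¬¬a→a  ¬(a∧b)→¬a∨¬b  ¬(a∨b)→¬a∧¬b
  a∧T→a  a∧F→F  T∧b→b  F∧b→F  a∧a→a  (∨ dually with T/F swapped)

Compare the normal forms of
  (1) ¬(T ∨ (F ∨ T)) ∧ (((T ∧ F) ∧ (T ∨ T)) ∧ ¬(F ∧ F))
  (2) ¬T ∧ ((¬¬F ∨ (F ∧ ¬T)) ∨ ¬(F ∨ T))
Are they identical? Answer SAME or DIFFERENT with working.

Answer: SAME — A ⇓ F, B ⇓ F

Working:
Term A:
  start: ¬(T ∨ (F ∨ T)) ∧ (((T ∧ F) ∧ (T ∨ T)) ∧ ¬(F ∧ F))
  [1] (¬T ∧ ¬(F ∨ T)) ∧ (((T ∧ F) ∧ (T ∨ T)) ∧ ¬(F ∧ F))
  [2] (F ∧ ¬(F ∨ T)) ∧ (((T ∧ F) ∧ (T ∨ T)) ∧ ¬(F ∧ F))
  [3] F ∧ (((T ∧ F) ∧ (T ∨ T)) ∧ ¬(F ∧ F))
  [4] F

Term B:
  start: ¬T ∧ ((¬¬F ∨ (F ∧ ¬T)) ∨ ¬(F ∨ T))
  [1] F ∧ ((¬¬F ∨ (F ∧ ¬T)) ∨ ¬(F ∨ T))
  [2] F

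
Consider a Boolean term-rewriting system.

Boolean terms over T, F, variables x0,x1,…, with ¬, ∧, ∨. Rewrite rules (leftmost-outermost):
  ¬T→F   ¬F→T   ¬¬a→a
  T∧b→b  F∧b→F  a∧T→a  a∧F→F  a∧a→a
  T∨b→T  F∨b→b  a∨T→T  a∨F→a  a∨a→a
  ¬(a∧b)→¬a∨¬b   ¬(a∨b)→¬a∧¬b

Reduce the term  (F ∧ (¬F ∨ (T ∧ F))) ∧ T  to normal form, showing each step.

  start: (F ∧ (¬F ∨ (T ∧ F))) ∧ T
  [1] F ∧ (¬F ∨ (T ∧ F))
  [2] F

Answer: normal form = F  (in 2 steps)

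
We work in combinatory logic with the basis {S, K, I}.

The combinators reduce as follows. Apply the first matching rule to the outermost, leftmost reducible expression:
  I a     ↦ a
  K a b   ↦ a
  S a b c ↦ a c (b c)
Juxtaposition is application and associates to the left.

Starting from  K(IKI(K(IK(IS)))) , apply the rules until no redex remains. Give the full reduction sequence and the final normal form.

  start: K(IKI(K(IK(IS))))
  [1] K(KI(K(IK(IS))))
  [2] KI

Answer: normal form = KI  (in 2 steps)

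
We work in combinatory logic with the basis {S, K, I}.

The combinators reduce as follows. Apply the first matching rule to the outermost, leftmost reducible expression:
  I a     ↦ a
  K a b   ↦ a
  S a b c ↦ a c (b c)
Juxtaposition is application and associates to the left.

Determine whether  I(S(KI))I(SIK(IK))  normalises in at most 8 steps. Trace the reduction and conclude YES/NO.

  start: I(S(KI))I(SIK(IK))
  →1  S(KI)I(SIK(IK))
  →2  KI(SIK(IK))(I(SIK(IK)))
  →3  I(I(SIK(IK)))
  →4  I(SIK(IK))
  →5  SIK(IK)
  →6  I(IK)(K(IK))
  →7  IK(K(IK))
  →8  K(K(IK))

Answer: NO — after 8 steps the term is K(K(IK)), not yet normal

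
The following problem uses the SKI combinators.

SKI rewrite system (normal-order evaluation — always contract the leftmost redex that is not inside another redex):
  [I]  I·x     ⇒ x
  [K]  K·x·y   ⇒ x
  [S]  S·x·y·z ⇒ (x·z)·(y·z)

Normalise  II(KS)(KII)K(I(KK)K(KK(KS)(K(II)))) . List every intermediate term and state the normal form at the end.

Answer: normal form = SK(K(K(KI)))  (in 7 steps)

Derivation:
  start: II(KS)(KII)K(I(KK)K(KK(KS)(K(II))))
  [1] I(KS)(KII)K(I(KK)K(KK(KS)(K(II))))
  [2] KS(KII)K(I(KK)K(KK(KS)(K(II))))
  [3] SK(I(KK)K(KK(KS)(K(II))))
  [4] SK(KKK(KK(KS)(K(II))))
  [5] SK(K(KK(KS)(K(II))))
  [6] SK(K(K(K(II))))
  [7] SK(K(K(KI)))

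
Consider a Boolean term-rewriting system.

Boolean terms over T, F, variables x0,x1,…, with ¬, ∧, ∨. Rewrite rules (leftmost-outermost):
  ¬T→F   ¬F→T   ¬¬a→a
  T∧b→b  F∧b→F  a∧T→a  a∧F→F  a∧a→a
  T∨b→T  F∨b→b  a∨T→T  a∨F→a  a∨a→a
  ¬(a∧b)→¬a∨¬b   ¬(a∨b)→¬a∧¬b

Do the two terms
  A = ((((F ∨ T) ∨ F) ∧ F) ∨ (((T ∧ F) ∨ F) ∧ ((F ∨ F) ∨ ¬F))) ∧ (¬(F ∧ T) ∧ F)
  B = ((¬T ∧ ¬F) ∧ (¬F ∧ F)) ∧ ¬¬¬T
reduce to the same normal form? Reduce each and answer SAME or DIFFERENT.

Term A:
  start: ((((F ∨ T) ∨ F) ∧ F) ∨ (((T ∧ F) ∨ F) ∧ ((F ∨ F) ∨ ¬F))) ∧ (¬(F ∧ T) ∧ F)
  [1] (F ∨ (((T ∧ F) ∨ F) ∧ ((F ∨ F) ∨ ¬F))) ∧ (¬(F ∧ T) ∧ F)
  [2] (((T ∧ F) ∨ F) ∧ ((F ∨ F) ∨ ¬F)) ∧ (¬(F ∧ T) ∧ F)
  [3] ((T ∧ F) ∧ ((F ∨ F) ∨ ¬F)) ∧ (¬(F ∧ T) ∧ F)
  [4] (F ∧ ((F ∨ F) ∨ ¬F)) ∧ (¬(F ∧ T) ∧ F)
  [5] F ∧ (¬(F ∧ T) ∧ F)
  [6] F

Term B:
  start: ((¬T ∧ ¬F) ∧ (¬F ∧ F)) ∧ ¬¬¬T
  [1] ((F ∧ ¬F) ∧ (¬F ∧ F)) ∧ ¬¬¬T
  [2] (F ∧ (¬F ∧ F)) ∧ ¬¬¬T
  [3] F ∧ ¬¬¬T
  [4] F

Answer: SAME — A ⇓ F, B ⇓ F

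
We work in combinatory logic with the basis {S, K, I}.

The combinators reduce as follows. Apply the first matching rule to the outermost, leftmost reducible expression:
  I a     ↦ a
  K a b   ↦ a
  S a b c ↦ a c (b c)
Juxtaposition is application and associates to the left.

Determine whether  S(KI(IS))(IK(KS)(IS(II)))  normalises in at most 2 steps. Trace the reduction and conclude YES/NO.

  start: S(KI(IS))(IK(KS)(IS(II)))
  [1] SI(IK(KS)(IS(II)))
  [2] SI(K(KS)(IS(II)))

Answer: NO — after 2 steps the term is SI(K(KS)(IS(II))), not yet normal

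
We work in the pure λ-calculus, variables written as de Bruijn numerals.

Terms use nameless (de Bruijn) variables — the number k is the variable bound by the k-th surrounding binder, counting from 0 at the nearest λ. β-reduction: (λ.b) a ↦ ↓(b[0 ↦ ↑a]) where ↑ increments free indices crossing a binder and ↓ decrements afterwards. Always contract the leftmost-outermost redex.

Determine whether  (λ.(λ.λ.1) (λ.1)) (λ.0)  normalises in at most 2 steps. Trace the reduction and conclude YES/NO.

Answer: YES — reaches normal form λ.λ.λ.0 in 2 ≤ 2 steps

Derivation:
  start: (λ.(λ.λ.1) (λ.1)) (λ.0)
  step 1: (λ.λ.1) (λ.λ.0)
  step 2: λ.λ.λ.0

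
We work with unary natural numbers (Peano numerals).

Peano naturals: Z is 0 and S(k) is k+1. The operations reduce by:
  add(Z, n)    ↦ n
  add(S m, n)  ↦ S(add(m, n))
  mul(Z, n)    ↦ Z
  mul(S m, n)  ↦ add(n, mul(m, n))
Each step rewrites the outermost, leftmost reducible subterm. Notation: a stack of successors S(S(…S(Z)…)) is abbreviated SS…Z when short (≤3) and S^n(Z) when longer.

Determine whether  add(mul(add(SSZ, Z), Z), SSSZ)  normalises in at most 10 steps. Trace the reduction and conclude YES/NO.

  start: add(mul(add(SSZ, Z), Z), SSSZ)
  step 1: add(mul(S(add(SZ, Z)), Z), SSSZ)
  step 2: add(add(Z, mul(add(SZ, Z), Z)), SSSZ)
  step 3: add(mul(add(SZ, Z), Z), SSSZ)
  step 4: add(mul(S(add(Z, Z)), Z), SSSZ)
  step 5: add(add(Z, mul(add(Z, Z), Z)), SSSZ)
  step 6: add(mul(add(Z, Z), Z), SSSZ)
  step 7: add(mul(Z, Z), SSSZ)
  step 8: add(Z, SSSZ)
  step 9: SSSZ

Answer: YES — reaches normal form SSSZ in 9 ≤ 10 steps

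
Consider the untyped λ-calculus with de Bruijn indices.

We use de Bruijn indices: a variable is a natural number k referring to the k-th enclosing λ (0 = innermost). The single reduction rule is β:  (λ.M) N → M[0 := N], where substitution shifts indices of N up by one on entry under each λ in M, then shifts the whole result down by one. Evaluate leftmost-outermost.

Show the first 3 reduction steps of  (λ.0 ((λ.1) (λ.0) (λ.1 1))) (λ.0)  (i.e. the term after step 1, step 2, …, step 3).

  start: (λ.0 ((λ.1) (λ.0) (λ.1 1))) (λ.0)
  [1] (λ.0) ((λ.λ.0) (λ.0) (λ.(λ.0) (λ.0)))
  [2] (λ.λ.0) (λ.0) (λ.(λ.0) (λ.0))
  [3] (λ.0) (λ.(λ.0) (λ.0))

Answer: after 3 steps: (λ.0) (λ.(λ.0) (λ.0))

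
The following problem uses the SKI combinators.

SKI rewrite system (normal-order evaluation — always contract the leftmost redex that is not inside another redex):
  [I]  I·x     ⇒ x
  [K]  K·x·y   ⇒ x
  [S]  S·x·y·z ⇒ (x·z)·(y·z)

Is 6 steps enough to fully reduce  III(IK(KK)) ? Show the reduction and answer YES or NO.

Answer: YES — reaches normal form K(KK) in 4 ≤ 6 steps

Derivation:
  start: III(IK(KK))
  [1] II(IK(KK))
  [2] I(IK(KK))
  [3] IK(KK)
  [4] K(KK)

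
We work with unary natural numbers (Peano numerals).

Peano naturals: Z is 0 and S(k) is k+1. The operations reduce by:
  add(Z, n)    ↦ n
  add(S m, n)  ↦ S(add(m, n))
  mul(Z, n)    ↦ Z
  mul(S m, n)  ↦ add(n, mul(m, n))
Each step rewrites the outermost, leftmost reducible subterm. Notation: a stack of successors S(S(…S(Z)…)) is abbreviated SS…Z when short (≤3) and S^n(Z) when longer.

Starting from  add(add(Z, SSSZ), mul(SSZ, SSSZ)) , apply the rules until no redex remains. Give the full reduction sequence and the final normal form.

  start: add(add(Z, SSSZ), mul(SSZ, SSSZ))
  →1  add(SSSZ, mul(SSZ, SSSZ))
  →2  S(add(SSZ, mul(SSZ, SSSZ)))
  →3  S(S(add(SZ, mul(SSZ, SSSZ))))
  →4  S(S(S(add(Z, mul(SSZ, SSSZ)))))
  →5  S(S(S(mul(SSZ, SSSZ))))
  →6  S(S(S(add(SSSZ, mul(SZ, SSSZ)))))
  →7  S(S(S(S(add(SSZ, mul(SZ, SSSZ))))))
  →8  S(S(S(S(S(add(SZ, mul(SZ, SSSZ)))))))
  →9  S(S(S(S(S(S(add(Z, mul(SZ, SSSZ))))))))
  →10  S(S(S(S(S(S(mul(SZ, SSSZ)))))))
  →11  S(S(S(S(S(S(add(SSSZ, mul(Z, SSSZ))))))))
  →12  S(S(S(S(S(S(S(add(SSZ, mul(Z, SSSZ)))))))))
  →13  S(S(S(S(S(S(S(S(add(SZ, mul(Z, SSSZ))))))))))
  →14  S(S(S(S(S(S(S(S(S(add(Z, mul(Z, SSSZ)))))))))))
  →15  S(S(S(S(S(S(S(S(S(mul(Z, SSSZ))))))))))
  →16  S^9(Z)

Answer: normal form = S^9(Z)  (in 16 steps)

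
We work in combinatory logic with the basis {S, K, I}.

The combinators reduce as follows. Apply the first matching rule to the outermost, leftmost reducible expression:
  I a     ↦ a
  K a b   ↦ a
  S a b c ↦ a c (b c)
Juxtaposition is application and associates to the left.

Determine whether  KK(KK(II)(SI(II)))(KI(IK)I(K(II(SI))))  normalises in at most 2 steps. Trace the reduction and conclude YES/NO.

Answer: NO — after 2 steps the term is K(II(K(II(SI)))), not yet normal

Derivation:
  start: KK(KK(II)(SI(II)))(KI(IK)I(K(II(SI))))
  →1  K(KI(IK)I(K(II(SI))))
  →2  K(II(K(II(SI))))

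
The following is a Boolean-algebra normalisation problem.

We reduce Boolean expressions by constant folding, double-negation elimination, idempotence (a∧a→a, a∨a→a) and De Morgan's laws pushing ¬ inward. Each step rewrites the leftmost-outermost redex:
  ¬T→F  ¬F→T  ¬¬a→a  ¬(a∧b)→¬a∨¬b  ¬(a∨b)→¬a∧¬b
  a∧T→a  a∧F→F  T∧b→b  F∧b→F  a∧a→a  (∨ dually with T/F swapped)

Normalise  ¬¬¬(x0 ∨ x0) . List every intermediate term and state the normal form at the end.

  start: ¬¬¬(x0 ∨ x0)
  step 1: ¬(x0 ∨ x0)
  step 2: ¬x0 ∧ ¬x0
  step 3: ¬x0

Answer: normal form = ¬x0  (in 3 steps)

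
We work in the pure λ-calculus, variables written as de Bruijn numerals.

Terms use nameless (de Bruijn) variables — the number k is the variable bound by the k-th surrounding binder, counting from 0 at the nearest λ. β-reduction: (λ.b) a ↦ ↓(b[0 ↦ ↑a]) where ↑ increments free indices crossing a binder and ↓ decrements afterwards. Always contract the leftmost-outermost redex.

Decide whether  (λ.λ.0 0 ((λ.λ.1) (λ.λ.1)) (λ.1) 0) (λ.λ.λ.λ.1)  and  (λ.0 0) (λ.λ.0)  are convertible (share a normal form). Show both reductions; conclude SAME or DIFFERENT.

Term A:
  start: (λ.λ.0 0 ((λ.λ.1) (λ.λ.1)) (λ.1) 0) (λ.λ.λ.λ.1)
  →1  λ.0 0 ((λ.λ.1) (λ.λ.1)) (λ.1) 0
  →2  λ.0 0 (λ.λ.λ.1) (λ.1) 0

Term B:
  start: (λ.0 0) (λ.λ.0)
  →1  (λ.λ.0) (λ.λ.0)
  →2  λ.0

Answer: DIFFERENT — A ⇓ λ.0 0 (λ.λ.λ.1) (λ.1) 0, B ⇓ λ.0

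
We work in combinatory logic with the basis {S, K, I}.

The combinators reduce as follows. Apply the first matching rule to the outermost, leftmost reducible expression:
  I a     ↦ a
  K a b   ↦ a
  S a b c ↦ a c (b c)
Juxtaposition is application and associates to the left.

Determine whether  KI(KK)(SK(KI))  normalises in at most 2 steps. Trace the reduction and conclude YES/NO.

Answer: YES — reaches normal form SK(KI) in 2 ≤ 2 steps

Working:
  start: KI(KK)(SK(KI))
  step 1: I(SK(KI))
  step 2: SK(KI)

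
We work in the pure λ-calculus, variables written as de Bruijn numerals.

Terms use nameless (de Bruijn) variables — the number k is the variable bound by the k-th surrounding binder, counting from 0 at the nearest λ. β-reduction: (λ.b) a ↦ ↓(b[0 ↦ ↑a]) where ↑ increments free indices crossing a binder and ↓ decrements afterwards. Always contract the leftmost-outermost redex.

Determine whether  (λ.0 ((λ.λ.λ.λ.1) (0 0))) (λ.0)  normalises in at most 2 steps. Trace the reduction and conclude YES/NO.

  start: (λ.0 ((λ.λ.λ.λ.1) (0 0))) (λ.0)
  [1] (λ.0) ((λ.λ.λ.λ.1) ((λ.0) (λ.0)))
  [2] (λ.λ.λ.λ.1) ((λ.0) (λ.0))

Answer: NO — after 2 steps the term is (λ.λ.λ.λ.1) ((λ.0) (λ.0)), not yet normal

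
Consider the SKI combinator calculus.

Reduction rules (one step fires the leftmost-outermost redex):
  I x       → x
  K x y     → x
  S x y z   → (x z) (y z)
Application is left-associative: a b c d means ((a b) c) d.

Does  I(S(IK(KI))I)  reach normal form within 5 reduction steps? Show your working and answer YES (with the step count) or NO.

Answer: YES — reaches normal form S(K(KI))I in 2 ≤ 5 steps

Derivation:
  start: I(S(IK(KI))I)
  →1  S(IK(KI))I
  →2  S(K(KI))I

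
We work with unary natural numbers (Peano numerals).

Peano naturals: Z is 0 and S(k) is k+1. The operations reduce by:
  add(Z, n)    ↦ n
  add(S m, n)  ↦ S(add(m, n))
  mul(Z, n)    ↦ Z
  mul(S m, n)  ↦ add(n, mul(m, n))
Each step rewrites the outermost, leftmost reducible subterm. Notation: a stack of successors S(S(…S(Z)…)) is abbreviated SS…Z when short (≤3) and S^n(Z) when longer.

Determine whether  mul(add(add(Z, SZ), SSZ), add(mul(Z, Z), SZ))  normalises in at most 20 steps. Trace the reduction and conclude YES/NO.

  start: mul(add(add(Z, SZ), SSZ), add(mul(Z, Z), SZ))
  →1  mul(add(SZ, SSZ), add(mul(Z, Z), SZ))
  →2  mul(S(add(Z, SSZ)), add(mul(Z, Z), SZ))
  →3  add(add(mul(Z, Z), SZ), mul(add(Z, SSZ), add(mul(Z, Z), SZ)))
  →4  add(add(Z, SZ), mul(add(Z, SSZ), add(mul(Z, Z), SZ)))
  →5  add(SZ, mul(add(Z, SSZ), add(mul(Z, Z), SZ)))
  →6  S(add(Z, mul(add(Z, SSZ), add(mul(Z, Z), SZ))))
  →7  S(mul(add(Z, SSZ), add(mul(Z, Z), SZ)))
  →8  S(mul(SSZ, add(mul(Z, Z), SZ)))
  →9  S(add(add(mul(Z, Z), SZ), mul(SZ, add(mul(Z, Z), SZ))))
  →10  S(add(add(Z, SZ), mul(SZ, add(mul(Z, Z), SZ))))
  →11  S(add(SZ, mul(SZ, add(mul(Z, Z), SZ))))
  →12  S(S(add(Z, mul(SZ, add(mul(Z, Z), SZ)))))
  →13  S(S(mul(SZ, add(mul(Z, Z), SZ))))
  →14  S(S(add(add(mul(Z, Z), SZ), mul(Z, add(mul(Z, Z), SZ)))))
  →15  S(S(add(add(Z, SZ), mul(Z, add(mul(Z, Z), SZ)))))
  →16  S(S(add(SZ, mul(Z, add(mul(Z, Z), SZ)))))
  →17  S(S(S(add(Z, mul(Z, add(mul(Z, Z), SZ))))))
  →18  S(S(S(mul(Z, add(mul(Z, Z), SZ)))))
  →19  SSSZ

Answer: YES — reaches normal form SSSZ in 19 ≤ 20 steps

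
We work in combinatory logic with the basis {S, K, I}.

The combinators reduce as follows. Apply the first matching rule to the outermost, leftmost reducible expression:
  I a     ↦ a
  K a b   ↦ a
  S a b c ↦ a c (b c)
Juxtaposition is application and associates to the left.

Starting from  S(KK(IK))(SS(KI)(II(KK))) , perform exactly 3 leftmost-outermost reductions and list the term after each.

Answer: after 3 steps: SK(S(I(KK))(KI(II(KK))))

Working:
  start: S(KK(IK))(SS(KI)(II(KK)))
  step 1: SK(SS(KI)(II(KK)))
  step 2: SK(S(II(KK))(KI(II(KK))))
  step 3: SK(S(I(KK))(KI(II(KK))))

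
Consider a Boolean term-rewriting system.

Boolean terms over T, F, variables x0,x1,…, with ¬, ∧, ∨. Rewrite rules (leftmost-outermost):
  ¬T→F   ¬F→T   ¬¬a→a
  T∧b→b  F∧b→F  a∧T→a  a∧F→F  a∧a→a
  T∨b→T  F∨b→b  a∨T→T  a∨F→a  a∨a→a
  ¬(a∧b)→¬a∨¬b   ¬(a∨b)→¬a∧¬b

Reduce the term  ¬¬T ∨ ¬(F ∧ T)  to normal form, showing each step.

  start: ¬¬T ∨ ¬(F ∧ T)
  step 1: T ∨ ¬(F ∧ T)
  step 2: T

Answer: normal form = T  (in 2 steps)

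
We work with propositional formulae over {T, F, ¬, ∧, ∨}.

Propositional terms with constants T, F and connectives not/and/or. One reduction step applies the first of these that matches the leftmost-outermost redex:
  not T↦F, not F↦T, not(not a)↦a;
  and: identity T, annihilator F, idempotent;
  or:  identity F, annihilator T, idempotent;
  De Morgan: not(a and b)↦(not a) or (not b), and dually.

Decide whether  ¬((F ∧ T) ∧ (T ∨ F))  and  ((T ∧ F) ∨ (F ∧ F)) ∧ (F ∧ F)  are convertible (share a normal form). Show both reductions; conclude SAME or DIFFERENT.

Term A:
  start: ¬((F ∧ T) ∧ (T ∨ F))
  step 1: ¬(F ∧ T) ∨ ¬(T ∨ F)
  step 2: (¬F ∨ ¬T) ∨ ¬(T ∨ F)
  step 3: (T ∨ ¬T) ∨ ¬(T ∨ F)
  step 4: T ∨ ¬(T ∨ F)
  step 5: T

Term B:
  start: ((T ∧ F) ∨ (F ∧ F)) ∧ (F ∧ F)
  step 1: (F ∨ (F ∧ F)) ∧ (F ∧ F)
  step 2: (F ∧ F) ∧ (F ∧ F)
  step 3: F ∧ F
  step 4: F

Answer: DIFFERENT — A ⇓ T, B ⇓ F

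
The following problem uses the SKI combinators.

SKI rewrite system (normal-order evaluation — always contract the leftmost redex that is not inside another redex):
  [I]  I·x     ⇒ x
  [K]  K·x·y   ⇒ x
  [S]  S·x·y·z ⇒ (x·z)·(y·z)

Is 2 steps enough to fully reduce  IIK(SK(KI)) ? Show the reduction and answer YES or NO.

Answer: YES — reaches normal form K(SK(KI)) in 2 ≤ 2 steps

Working:
  start: IIK(SK(KI))
  step 1: IK(SK(KI))
  step 2: K(SK(KI))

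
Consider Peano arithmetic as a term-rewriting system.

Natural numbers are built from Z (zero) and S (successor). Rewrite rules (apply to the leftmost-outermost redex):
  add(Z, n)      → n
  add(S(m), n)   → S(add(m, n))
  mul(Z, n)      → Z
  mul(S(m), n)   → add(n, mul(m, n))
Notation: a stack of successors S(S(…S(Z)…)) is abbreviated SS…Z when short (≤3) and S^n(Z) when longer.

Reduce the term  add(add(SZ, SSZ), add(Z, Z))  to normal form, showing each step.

  start: add(add(SZ, SSZ), add(Z, Z))
  [1] add(S(add(Z, SSZ)), add(Z, Z))
  [2] S(add(add(Z, SSZ), add(Z, Z)))
  [3] S(add(SSZ, add(Z, Z)))
  [4] S(S(add(SZ, add(Z, Z))))
  [5] S(S(S(add(Z, add(Z, Z)))))
  [6] S(S(S(add(Z, Z))))
  [7] SSSZ

Answer: normal form = SSSZ  (in 7 steps)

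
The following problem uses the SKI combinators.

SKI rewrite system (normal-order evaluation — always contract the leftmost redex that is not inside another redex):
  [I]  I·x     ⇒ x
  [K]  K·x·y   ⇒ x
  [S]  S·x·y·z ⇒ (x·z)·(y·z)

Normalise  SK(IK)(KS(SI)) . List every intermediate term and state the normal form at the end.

  start: SK(IK)(KS(SI))
  [1] K(KS(SI))(IK(KS(SI)))
  [2] KS(SI)
  [3] S

Answer: normal form = S  (in 3 steps)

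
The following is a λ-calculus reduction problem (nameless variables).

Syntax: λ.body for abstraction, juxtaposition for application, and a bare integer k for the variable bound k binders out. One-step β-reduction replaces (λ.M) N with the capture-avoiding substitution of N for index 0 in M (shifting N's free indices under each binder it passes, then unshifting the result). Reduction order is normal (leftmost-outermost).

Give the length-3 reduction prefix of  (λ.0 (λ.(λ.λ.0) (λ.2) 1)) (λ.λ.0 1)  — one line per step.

  start: (λ.0 (λ.(λ.λ.0) (λ.2) 1)) (λ.λ.0 1)
  →1  (λ.λ.0 1) (λ.(λ.λ.0) (λ.λ.λ.0 1) (λ.λ.0 1))
  →2  λ.0 (λ.(λ.λ.0) (λ.λ.λ.0 1) (λ.λ.0 1))
  →3  λ.0 (λ.(λ.0) (λ.λ.0 1))

Answer: after 3 steps: λ.0 (λ.(λ.0) (λ.λ.0 1))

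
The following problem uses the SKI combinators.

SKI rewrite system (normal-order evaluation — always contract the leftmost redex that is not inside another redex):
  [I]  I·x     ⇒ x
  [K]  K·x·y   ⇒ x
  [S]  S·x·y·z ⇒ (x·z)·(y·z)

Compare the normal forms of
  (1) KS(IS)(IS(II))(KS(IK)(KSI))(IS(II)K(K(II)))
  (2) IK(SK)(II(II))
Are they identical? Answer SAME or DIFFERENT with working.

Term A:
  start: KS(IS)(IS(II))(KS(IK)(KSI))(IS(II)K(K(II)))
  [1] S(IS(II))(KS(IK)(KSI))(IS(II)K(K(II)))
  [2] IS(II)(IS(II)K(K(II)))(KS(IK)(KSI)(IS(II)K(K(II))))
  [3] S(II)(IS(II)K(K(II)))(KS(IK)(KSI)(IS(II)K(K(II))))
  [4] II(KS(IK)(KSI)(IS(II)K(K(II))))(IS(II)K(K(II))(KS(IK)(KSI)(IS(II)K(K(II)))))
  [5] I(KS(IK)(KSI)(IS(II)K(K(II))))(IS(II)K(K(II))(KS(IK)(KSI)(IS(II)K(K(II)))))
  [6] KS(IK)(KSI)(IS(II)K(K(II)))(IS(II)K(K(II))(KS(IK)(KSI)(IS(II)K(K(II)))))
  [7] S(KSI)(IS(II)K(K(II)))(IS(II)K(K(II))(KS(IK)(KSI)(IS(II)K(K(II)))))
  [8] KSI(IS(II)K(K(II))(KS(IK)(KSI)(IS(II)K(K(II)))))(IS(II)K(K(II))(IS(II)K(K(II))(KS(IK)(KSI)(IS(II)K(K(II))))))
  [9] S(IS(II)K(K(II))(KS(IK)(KSI)(IS(II)K(K(II)))))(IS(II)K(K(II))(IS(II)K(K(II))(KS(IK)(KSI)(IS(II)K(K(II))))))
  [10] S(S(II)K(K(II))(KS(IK)(KSI)(IS(II)K(K(II)))))(IS(II)K(K(II))(IS(II)K(K(II))(KS(IK)(KSI)(IS(II)K(K(II))))))
  [11] S(II(K(II))(K(K(II)))(KS(IK)(KSI)(IS(II)K(K(II)))))(IS(II)K(K(II))(IS(II)K(K(II))(KS(IK)(KSI)(IS(II)K(K(II))))))
  [12] S(I(K(II))(K(K(II)))(KS(IK)(KSI)(IS(II)K(K(II)))))(IS(II)K(K(II))(IS(II)K(K(II))(KS(IK)(KSI)(IS(II)K(K(II))))))
  [13] S(K(II)(K(K(II)))(KS(IK)(KSI)(IS(II)K(K(II)))))(IS(II)K(K(II))(IS(II)K(K(II))(KS(IK)(KSI)(IS(II)K(K(II))))))
  [14] S(II(KS(IK)(KSI)(IS(II)K(K(II)))))(IS(II)K(K(II))(IS(II)K(K(II))(KS(IK)(KSI)(IS(II)K(K(II))))))
  [15] S(I(KS(IK)(KSI)(IS(II)K(K(II)))))(IS(II)K(K(II))(IS(II)K(K(II))(KS(IK)(KSI)(IS(II)K(K(II))))))
  [16] S(KS(IK)(KSI)(IS(II)K(K(II))))(IS(II)K(K(II))(IS(II)K(K(II))(KS(IK)(KSI)(IS(II)K(K(II))))))
  [17] S(S(KSI)(IS(II)K(K(II))))(IS(II)K(K(II))(IS(II)K(K(II))(KS(IK)(KSI)(IS(II)K(K(II))))))
  [18] S(SS(IS(II)K(K(II))))(IS(II)K(K(II))(IS(II)K(K(II))(KS(IK)(KSI)(IS(II)K(K(II))))))
  [19] S(SS(S(II)K(K(II))))(IS(II)K(K(II))(IS(II)K(K(II))(KS(IK)(KSI)(IS(II)K(K(II))))))
  [20] S(SS(II(K(II))(K(K(II)))))(IS(II)K(K(II))(IS(II)K(K(II))(KS(IK)(KSI)(IS(II)K(K(II))))))
  [21] S(SS(I(K(II))(K(K(II)))))(IS(II)K(K(II))(IS(II)K(K(II))(KS(IK)(KSI)(IS(II)K(K(II))))))
  [22] S(SS(K(II)(K(K(II)))))(IS(II)K(K(II))(IS(II)K(K(II))(KS(IK)(KSI)(IS(II)K(K(II))))))
  [23] S(SS(II))(IS(II)K(K(II))(IS(II)K(K(II))(KS(IK)(KSI)(IS(II)K(K(II))))))
  [24] S(SSI)(IS(II)K(K(II))(IS(II)K(K(II))(KS(IK)(KSI)(IS(II)K(K(II))))))
  [25] S(SSI)(S(II)K(K(II))(IS(II)K(K(II))(KS(IK)(KSI)(IS(II)K(K(II))))))
  [26] S(SSI)(II(K(II))(K(K(II)))(IS(II)K(K(II))(KS(IK)(KSI)(IS(II)K(K(II))))))
  [27] S(SSI)(I(K(II))(K(K(II)))(IS(II)K(K(II))(KS(IK)(KSI)(IS(II)K(K(II))))))
  [28] S(SSI)(K(II)(K(K(II)))(IS(II)K(K(II))(KS(IK)(KSI)(IS(II)K(K(II))))))
  [29] S(SSI)(II(IS(II)K(K(II))(KS(IK)(KSI)(IS(II)K(K(II))))))
  [30] S(SSI)(I(IS(II)K(K(II))(KS(IK)(KSI)(IS(II)K(K(II))))))
  [31] S(SSI)(IS(II)K(K(II))(KS(IK)(KSI)(IS(II)K(K(II)))))
  [32] S(SSI)(S(II)K(K(II))(KS(IK)(KSI)(IS(II)K(K(II)))))
  [33] S(SSI)(II(K(II))(K(K(II)))(KS(IK)(KSI)(IS(II)K(K(II)))))
  [34] S(SSI)(I(K(II))(K(K(II)))(KS(IK)(KSI)(IS(II)K(K(II)))))
  [35] S(SSI)(K(II)(K(K(II)))(KS(IK)(KSI)(IS(II)K(K(II)))))
  [36] S(SSI)(II(KS(IK)(KSI)(IS(II)K(K(II)))))
  [37] S(SSI)(I(KS(IK)(KSI)(IS(II)K(K(II)))))
  [38] S(SSI)(KS(IK)(KSI)(IS(II)K(K(II))))
  [39] S(SSI)(S(KSI)(IS(II)K(K(II))))
  [40] S(SSI)(SS(IS(II)K(K(II))))
  [41] S(SSI)(SS(S(II)K(K(II))))
  [42] S(SSI)(SS(II(K(II))(K(K(II)))))
  [43] S(SSI)(SS(I(K(II))(K(K(II)))))
  [44] S(SSI)(SS(K(II)(K(K(II)))))
  [45] S(SSI)(SS(II))
  [46] S(SSI)(SSI)

Term B:
  start: IK(SK)(II(II))
  [1] K(SK)(II(II))
  [2] SK

Answer: DIFFERENT — A ⇓ S(SSI)(SSI), B ⇓ SK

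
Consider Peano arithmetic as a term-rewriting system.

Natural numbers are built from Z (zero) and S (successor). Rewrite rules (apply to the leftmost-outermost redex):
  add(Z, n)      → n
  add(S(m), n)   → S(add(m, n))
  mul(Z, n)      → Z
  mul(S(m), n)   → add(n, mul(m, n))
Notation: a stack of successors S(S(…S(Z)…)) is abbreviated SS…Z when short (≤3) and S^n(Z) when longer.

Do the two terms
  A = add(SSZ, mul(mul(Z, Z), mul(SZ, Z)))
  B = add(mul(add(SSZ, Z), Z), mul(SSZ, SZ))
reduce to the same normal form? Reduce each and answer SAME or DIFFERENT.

Answer: SAME — A ⇓ SSZ, B ⇓ SSZ

Derivation:
Term A:
  start: add(SSZ, mul(mul(Z, Z), mul(SZ, Z)))
  step 1: S(add(SZ, mul(mul(Z, Z), mul(SZ, Z))))
  step 2: S(S(add(Z, mul(mul(Z, Z), mul(SZ, Z)))))
  step 3: S(S(mul(mul(Z, Z), mul(SZ, Z))))
  step 4: S(S(mul(Z, mul(SZ, Z))))
  step 5: SSZ

Term B:
  start: add(mul(add(SSZ, Z), Z), mul(SSZ, SZ))
  step 1: add(mul(S(add(SZ, Z)), Z), mul(SSZ, SZ))
  step 2: add(add(Z, mul(add(SZ, Z), Z)), mul(SSZ, SZ))
  step 3: add(mul(add(SZ, Z), Z), mul(SSZ, SZ))
  step 4: add(mul(S(add(Z, Z)), Z), mul(SSZ, SZ))
  step 5: add(add(Z, mul(add(Z, Z), Z)), mul(SSZ, SZ))
  step 6: add(mul(add(Z, Z), Z), mul(SSZ, SZ))
  step 7: add(mul(Z, Z), mul(SSZ, SZ))
  step 8: add(Z, mul(SSZ, SZ))
  step 9: mul(SSZ, SZ)
  step 10: add(SZ, mul(SZ, SZ))
  step 11: S(add(Z, mul(SZ, SZ)))
  step 12: S(mul(SZ, SZ))
  step 13: S(add(SZ, mul(Z, SZ)))
  step 14: S(S(add(Z, mul(Z, SZ))))
  step 15: S(S(mul(Z, SZ)))
  step 16: SSZ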